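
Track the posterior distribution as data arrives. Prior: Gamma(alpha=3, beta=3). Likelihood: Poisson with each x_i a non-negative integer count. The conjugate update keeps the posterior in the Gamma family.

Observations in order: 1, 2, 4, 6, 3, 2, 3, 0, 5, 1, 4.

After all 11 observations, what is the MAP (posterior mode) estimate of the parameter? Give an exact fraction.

obs 1: x=1 → posterior Gamma(4, 4)
obs 2: x=2 → posterior Gamma(6, 5)
obs 3: x=4 → posterior Gamma(10, 6)
obs 4: x=6 → posterior Gamma(16, 7)
obs 5: x=3 → posterior Gamma(19, 8)
obs 6: x=2 → posterior Gamma(21, 9)
obs 7: x=3 → posterior Gamma(24, 10)
obs 8: x=0 → posterior Gamma(24, 11)
obs 9: x=5 → posterior Gamma(29, 12)
obs 10: x=1 → posterior Gamma(30, 13)
obs 11: x=4 → posterior Gamma(34, 14)

33/14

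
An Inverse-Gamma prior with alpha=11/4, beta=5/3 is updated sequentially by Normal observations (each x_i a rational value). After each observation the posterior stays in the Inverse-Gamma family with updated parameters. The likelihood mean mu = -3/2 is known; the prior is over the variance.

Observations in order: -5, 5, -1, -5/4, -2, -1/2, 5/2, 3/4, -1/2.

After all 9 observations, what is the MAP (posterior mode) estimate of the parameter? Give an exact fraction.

1955/396

obs 1: x=-5 → posterior Inverse-Gamma(13/4, 187/24)
obs 2: x=5 → posterior Inverse-Gamma(15/4, 347/12)
obs 3: x=-1 → posterior Inverse-Gamma(17/4, 697/24)
obs 4: x=-5/4 → posterior Inverse-Gamma(19/4, 2791/96)
obs 5: x=-2 → posterior Inverse-Gamma(21/4, 2803/96)
obs 6: x=-1/2 → posterior Inverse-Gamma(23/4, 2851/96)
obs 7: x=5/2 → posterior Inverse-Gamma(25/4, 3619/96)
obs 8: x=3/4 → posterior Inverse-Gamma(27/4, 1931/48)
obs 9: x=-1/2 → posterior Inverse-Gamma(29/4, 1955/48)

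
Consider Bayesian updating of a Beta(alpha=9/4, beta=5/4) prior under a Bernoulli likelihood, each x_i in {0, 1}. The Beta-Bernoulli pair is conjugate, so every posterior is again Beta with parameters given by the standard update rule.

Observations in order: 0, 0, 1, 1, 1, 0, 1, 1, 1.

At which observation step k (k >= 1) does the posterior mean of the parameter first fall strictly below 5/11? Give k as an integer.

obs 1: x=0 → posterior Beta(9/4, 9/4)
obs 2: x=0 → posterior Beta(9/4, 13/4)
obs 3: x=1 → posterior Beta(13/4, 13/4)
obs 4: x=1 → posterior Beta(17/4, 13/4)
obs 5: x=1 → posterior Beta(21/4, 13/4)
obs 6: x=0 → posterior Beta(21/4, 17/4)
obs 7: x=1 → posterior Beta(25/4, 17/4)
obs 8: x=1 → posterior Beta(29/4, 17/4)
obs 9: x=1 → posterior Beta(33/4, 17/4)

k = 2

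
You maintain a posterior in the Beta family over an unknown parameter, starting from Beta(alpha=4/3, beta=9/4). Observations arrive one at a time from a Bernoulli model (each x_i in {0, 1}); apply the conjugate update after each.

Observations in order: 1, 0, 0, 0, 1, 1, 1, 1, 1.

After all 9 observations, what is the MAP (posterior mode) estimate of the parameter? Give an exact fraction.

76/127

obs 1: x=1 → posterior Beta(7/3, 9/4)
obs 2: x=0 → posterior Beta(7/3, 13/4)
obs 3: x=0 → posterior Beta(7/3, 17/4)
obs 4: x=0 → posterior Beta(7/3, 21/4)
obs 5: x=1 → posterior Beta(10/3, 21/4)
obs 6: x=1 → posterior Beta(13/3, 21/4)
obs 7: x=1 → posterior Beta(16/3, 21/4)
obs 8: x=1 → posterior Beta(19/3, 21/4)
obs 9: x=1 → posterior Beta(22/3, 21/4)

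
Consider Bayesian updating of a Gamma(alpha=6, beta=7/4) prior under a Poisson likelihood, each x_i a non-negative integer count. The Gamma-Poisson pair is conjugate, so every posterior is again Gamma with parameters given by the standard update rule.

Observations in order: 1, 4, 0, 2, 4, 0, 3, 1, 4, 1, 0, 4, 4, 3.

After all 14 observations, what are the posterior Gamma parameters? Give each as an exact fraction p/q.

obs 1: x=1 → posterior Gamma(7, 11/4)
obs 2: x=4 → posterior Gamma(11, 15/4)
obs 3: x=0 → posterior Gamma(11, 19/4)
obs 4: x=2 → posterior Gamma(13, 23/4)
obs 5: x=4 → posterior Gamma(17, 27/4)
obs 6: x=0 → posterior Gamma(17, 31/4)
obs 7: x=3 → posterior Gamma(20, 35/4)
obs 8: x=1 → posterior Gamma(21, 39/4)
obs 9: x=4 → posterior Gamma(25, 43/4)
obs 10: x=1 → posterior Gamma(26, 47/4)
obs 11: x=0 → posterior Gamma(26, 51/4)
obs 12: x=4 → posterior Gamma(30, 55/4)
obs 13: x=4 → posterior Gamma(34, 59/4)
obs 14: x=3 → posterior Gamma(37, 63/4)

alpha=37, beta=63/4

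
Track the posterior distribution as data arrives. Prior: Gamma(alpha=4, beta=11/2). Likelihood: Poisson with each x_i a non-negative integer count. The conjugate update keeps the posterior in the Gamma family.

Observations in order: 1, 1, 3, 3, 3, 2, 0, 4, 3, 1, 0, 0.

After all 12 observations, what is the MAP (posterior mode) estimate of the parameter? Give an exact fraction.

48/35

obs 1: x=1 → posterior Gamma(5, 13/2)
obs 2: x=1 → posterior Gamma(6, 15/2)
obs 3: x=3 → posterior Gamma(9, 17/2)
obs 4: x=3 → posterior Gamma(12, 19/2)
obs 5: x=3 → posterior Gamma(15, 21/2)
obs 6: x=2 → posterior Gamma(17, 23/2)
obs 7: x=0 → posterior Gamma(17, 25/2)
obs 8: x=4 → posterior Gamma(21, 27/2)
obs 9: x=3 → posterior Gamma(24, 29/2)
obs 10: x=1 → posterior Gamma(25, 31/2)
obs 11: x=0 → posterior Gamma(25, 33/2)
obs 12: x=0 → posterior Gamma(25, 35/2)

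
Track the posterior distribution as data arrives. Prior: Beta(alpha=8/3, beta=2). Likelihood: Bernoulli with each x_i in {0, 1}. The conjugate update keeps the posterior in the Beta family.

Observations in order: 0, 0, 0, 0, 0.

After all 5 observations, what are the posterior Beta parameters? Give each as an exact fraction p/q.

alpha=8/3, beta=7

obs 1: x=0 → posterior Beta(8/3, 3)
obs 2: x=0 → posterior Beta(8/3, 4)
obs 3: x=0 → posterior Beta(8/3, 5)
obs 4: x=0 → posterior Beta(8/3, 6)
obs 5: x=0 → posterior Beta(8/3, 7)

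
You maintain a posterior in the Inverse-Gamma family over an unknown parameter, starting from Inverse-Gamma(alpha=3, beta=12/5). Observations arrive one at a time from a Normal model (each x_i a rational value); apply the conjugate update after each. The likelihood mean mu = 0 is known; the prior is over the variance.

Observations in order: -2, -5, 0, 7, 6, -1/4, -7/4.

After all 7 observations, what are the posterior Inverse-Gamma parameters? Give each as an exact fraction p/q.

obs 1: x=-2 → posterior Inverse-Gamma(7/2, 22/5)
obs 2: x=-5 → posterior Inverse-Gamma(4, 169/10)
obs 3: x=0 → posterior Inverse-Gamma(9/2, 169/10)
obs 4: x=7 → posterior Inverse-Gamma(5, 207/5)
obs 5: x=6 → posterior Inverse-Gamma(11/2, 297/5)
obs 6: x=-1/4 → posterior Inverse-Gamma(6, 9509/160)
obs 7: x=-7/4 → posterior Inverse-Gamma(13/2, 4877/80)

alpha=13/2, beta=4877/80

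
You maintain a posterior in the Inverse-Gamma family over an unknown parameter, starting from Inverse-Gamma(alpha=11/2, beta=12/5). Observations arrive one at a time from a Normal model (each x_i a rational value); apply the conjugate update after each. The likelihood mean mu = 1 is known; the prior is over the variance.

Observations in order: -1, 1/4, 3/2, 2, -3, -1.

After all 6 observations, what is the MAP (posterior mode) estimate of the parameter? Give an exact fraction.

obs 1: x=-1 → posterior Inverse-Gamma(6, 22/5)
obs 2: x=1/4 → posterior Inverse-Gamma(13/2, 749/160)
obs 3: x=3/2 → posterior Inverse-Gamma(7, 769/160)
obs 4: x=2 → posterior Inverse-Gamma(15/2, 849/160)
obs 5: x=-3 → posterior Inverse-Gamma(8, 2129/160)
obs 6: x=-1 → posterior Inverse-Gamma(17/2, 2449/160)

2449/1520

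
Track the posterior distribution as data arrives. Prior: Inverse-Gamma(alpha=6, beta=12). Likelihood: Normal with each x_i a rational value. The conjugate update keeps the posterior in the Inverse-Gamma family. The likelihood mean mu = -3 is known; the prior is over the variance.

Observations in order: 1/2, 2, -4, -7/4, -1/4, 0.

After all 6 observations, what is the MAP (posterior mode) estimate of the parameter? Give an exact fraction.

obs 1: x=1/2 → posterior Inverse-Gamma(13/2, 145/8)
obs 2: x=2 → posterior Inverse-Gamma(7, 245/8)
obs 3: x=-4 → posterior Inverse-Gamma(15/2, 249/8)
obs 4: x=-7/4 → posterior Inverse-Gamma(8, 1021/32)
obs 5: x=-1/4 → posterior Inverse-Gamma(17/2, 571/16)
obs 6: x=0 → posterior Inverse-Gamma(9, 643/16)

643/160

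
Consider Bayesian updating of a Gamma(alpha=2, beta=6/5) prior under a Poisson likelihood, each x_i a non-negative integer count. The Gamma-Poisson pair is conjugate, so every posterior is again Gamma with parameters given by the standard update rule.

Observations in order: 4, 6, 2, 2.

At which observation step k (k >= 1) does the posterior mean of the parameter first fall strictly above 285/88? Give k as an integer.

k = 2

obs 1: x=4 → posterior Gamma(6, 11/5)
obs 2: x=6 → posterior Gamma(12, 16/5)
obs 3: x=2 → posterior Gamma(14, 21/5)
obs 4: x=2 → posterior Gamma(16, 26/5)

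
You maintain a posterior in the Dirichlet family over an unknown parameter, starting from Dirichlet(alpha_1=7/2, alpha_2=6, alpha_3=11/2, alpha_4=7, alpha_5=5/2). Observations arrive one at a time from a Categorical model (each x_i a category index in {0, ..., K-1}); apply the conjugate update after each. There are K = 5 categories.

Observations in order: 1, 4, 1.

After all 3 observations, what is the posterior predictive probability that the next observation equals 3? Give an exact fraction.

14/55

obs 1: x=1 → posterior Dirichlet(7/2, 7, 11/2, 7, 5/2)
obs 2: x=4 → posterior Dirichlet(7/2, 7, 11/2, 7, 7/2)
obs 3: x=1 → posterior Dirichlet(7/2, 8, 11/2, 7, 7/2)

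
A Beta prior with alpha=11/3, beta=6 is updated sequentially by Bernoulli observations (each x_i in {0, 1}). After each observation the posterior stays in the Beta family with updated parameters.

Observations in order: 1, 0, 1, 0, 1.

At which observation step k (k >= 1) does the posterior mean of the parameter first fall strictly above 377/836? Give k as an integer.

k = 5

obs 1: x=1 → posterior Beta(14/3, 6)
obs 2: x=0 → posterior Beta(14/3, 7)
obs 3: x=1 → posterior Beta(17/3, 7)
obs 4: x=0 → posterior Beta(17/3, 8)
obs 5: x=1 → posterior Beta(20/3, 8)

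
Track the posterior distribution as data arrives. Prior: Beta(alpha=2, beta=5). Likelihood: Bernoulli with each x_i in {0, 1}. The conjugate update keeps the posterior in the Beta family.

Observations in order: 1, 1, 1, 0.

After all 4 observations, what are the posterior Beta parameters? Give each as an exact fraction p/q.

obs 1: x=1 → posterior Beta(3, 5)
obs 2: x=1 → posterior Beta(4, 5)
obs 3: x=1 → posterior Beta(5, 5)
obs 4: x=0 → posterior Beta(5, 6)

alpha=5, beta=6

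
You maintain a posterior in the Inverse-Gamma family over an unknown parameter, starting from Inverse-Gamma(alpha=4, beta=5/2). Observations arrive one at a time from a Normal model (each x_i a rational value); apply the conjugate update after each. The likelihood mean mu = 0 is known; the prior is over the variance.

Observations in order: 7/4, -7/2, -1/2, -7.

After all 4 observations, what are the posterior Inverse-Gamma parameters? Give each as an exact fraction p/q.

alpha=6, beta=1113/32

obs 1: x=7/4 → posterior Inverse-Gamma(9/2, 129/32)
obs 2: x=-7/2 → posterior Inverse-Gamma(5, 325/32)
obs 3: x=-1/2 → posterior Inverse-Gamma(11/2, 329/32)
obs 4: x=-7 → posterior Inverse-Gamma(6, 1113/32)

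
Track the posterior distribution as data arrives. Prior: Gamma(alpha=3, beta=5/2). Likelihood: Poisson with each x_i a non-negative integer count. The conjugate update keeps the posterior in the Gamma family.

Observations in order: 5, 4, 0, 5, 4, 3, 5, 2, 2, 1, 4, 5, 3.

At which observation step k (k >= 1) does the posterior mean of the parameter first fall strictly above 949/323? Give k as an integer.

obs 1: x=5 → posterior Gamma(8, 7/2)
obs 2: x=4 → posterior Gamma(12, 9/2)
obs 3: x=0 → posterior Gamma(12, 11/2)
obs 4: x=5 → posterior Gamma(17, 13/2)
obs 5: x=4 → posterior Gamma(21, 15/2)
obs 6: x=3 → posterior Gamma(24, 17/2)
obs 7: x=5 → posterior Gamma(29, 19/2)
obs 8: x=2 → posterior Gamma(31, 21/2)
obs 9: x=2 → posterior Gamma(33, 23/2)
obs 10: x=1 → posterior Gamma(34, 25/2)
obs 11: x=4 → posterior Gamma(38, 27/2)
obs 12: x=5 → posterior Gamma(43, 29/2)
obs 13: x=3 → posterior Gamma(46, 31/2)

k = 7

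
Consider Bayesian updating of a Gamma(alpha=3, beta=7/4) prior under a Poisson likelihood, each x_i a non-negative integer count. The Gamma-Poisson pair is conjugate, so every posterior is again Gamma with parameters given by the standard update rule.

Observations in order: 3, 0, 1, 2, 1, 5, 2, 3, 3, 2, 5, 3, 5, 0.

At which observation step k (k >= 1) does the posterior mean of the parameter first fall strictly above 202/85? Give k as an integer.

obs 1: x=3 → posterior Gamma(6, 11/4)
obs 2: x=0 → posterior Gamma(6, 15/4)
obs 3: x=1 → posterior Gamma(7, 19/4)
obs 4: x=2 → posterior Gamma(9, 23/4)
obs 5: x=1 → posterior Gamma(10, 27/4)
obs 6: x=5 → posterior Gamma(15, 31/4)
obs 7: x=2 → posterior Gamma(17, 35/4)
obs 8: x=3 → posterior Gamma(20, 39/4)
obs 9: x=3 → posterior Gamma(23, 43/4)
obs 10: x=2 → posterior Gamma(25, 47/4)
obs 11: x=5 → posterior Gamma(30, 51/4)
obs 12: x=3 → posterior Gamma(33, 55/4)
obs 13: x=5 → posterior Gamma(38, 59/4)
obs 14: x=0 → posterior Gamma(38, 63/4)

k = 12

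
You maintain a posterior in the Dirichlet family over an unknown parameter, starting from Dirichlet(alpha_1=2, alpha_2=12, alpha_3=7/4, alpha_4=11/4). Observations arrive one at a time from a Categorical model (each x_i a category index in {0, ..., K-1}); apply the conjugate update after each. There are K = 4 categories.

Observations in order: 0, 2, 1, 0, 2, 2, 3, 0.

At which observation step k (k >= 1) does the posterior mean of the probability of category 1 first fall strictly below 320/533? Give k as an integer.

k = 2

obs 1: x=0 → posterior Dirichlet(3, 12, 7/4, 11/4)
obs 2: x=2 → posterior Dirichlet(3, 12, 11/4, 11/4)
obs 3: x=1 → posterior Dirichlet(3, 13, 11/4, 11/4)
obs 4: x=0 → posterior Dirichlet(4, 13, 11/4, 11/4)
obs 5: x=2 → posterior Dirichlet(4, 13, 15/4, 11/4)
obs 6: x=2 → posterior Dirichlet(4, 13, 19/4, 11/4)
obs 7: x=3 → posterior Dirichlet(4, 13, 19/4, 15/4)
obs 8: x=0 → posterior Dirichlet(5, 13, 19/4, 15/4)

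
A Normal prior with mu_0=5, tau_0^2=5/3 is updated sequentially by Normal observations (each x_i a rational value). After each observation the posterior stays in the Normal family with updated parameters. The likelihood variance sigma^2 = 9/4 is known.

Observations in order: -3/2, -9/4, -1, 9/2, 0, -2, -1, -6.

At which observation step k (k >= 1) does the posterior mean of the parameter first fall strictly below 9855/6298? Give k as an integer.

k = 2

obs 1: x=-3/2 → posterior Normal(105/47, 45/47)
obs 2: x=-9/4 → posterior Normal(60/67, 45/67)
obs 3: x=-1 → posterior Normal(40/87, 15/29)
obs 4: x=9/2 → posterior Normal(130/107, 45/107)
obs 5: x=0 → posterior Normal(130/127, 45/127)
obs 6: x=-2 → posterior Normal(30/49, 15/49)
obs 7: x=-1 → posterior Normal(70/167, 45/167)
obs 8: x=-6 → posterior Normal(-50/187, 45/187)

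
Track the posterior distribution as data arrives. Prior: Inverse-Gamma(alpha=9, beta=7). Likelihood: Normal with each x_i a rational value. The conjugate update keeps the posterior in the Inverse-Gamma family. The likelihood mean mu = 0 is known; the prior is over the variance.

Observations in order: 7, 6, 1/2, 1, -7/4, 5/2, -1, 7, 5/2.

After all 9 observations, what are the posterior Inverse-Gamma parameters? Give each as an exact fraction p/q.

alpha=27/2, beta=2653/32

obs 1: x=7 → posterior Inverse-Gamma(19/2, 63/2)
obs 2: x=6 → posterior Inverse-Gamma(10, 99/2)
obs 3: x=1/2 → posterior Inverse-Gamma(21/2, 397/8)
obs 4: x=1 → posterior Inverse-Gamma(11, 401/8)
obs 5: x=-7/4 → posterior Inverse-Gamma(23/2, 1653/32)
obs 6: x=5/2 → posterior Inverse-Gamma(12, 1753/32)
obs 7: x=-1 → posterior Inverse-Gamma(25/2, 1769/32)
obs 8: x=7 → posterior Inverse-Gamma(13, 2553/32)
obs 9: x=5/2 → posterior Inverse-Gamma(27/2, 2653/32)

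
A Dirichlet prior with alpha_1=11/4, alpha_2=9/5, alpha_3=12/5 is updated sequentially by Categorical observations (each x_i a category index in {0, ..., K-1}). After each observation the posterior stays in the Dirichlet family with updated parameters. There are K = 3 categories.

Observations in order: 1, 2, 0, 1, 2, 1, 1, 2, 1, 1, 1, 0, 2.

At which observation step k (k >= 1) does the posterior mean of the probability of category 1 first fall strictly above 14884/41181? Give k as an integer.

k = 6

obs 1: x=1 → posterior Dirichlet(11/4, 14/5, 12/5)
obs 2: x=2 → posterior Dirichlet(11/4, 14/5, 17/5)
obs 3: x=0 → posterior Dirichlet(15/4, 14/5, 17/5)
obs 4: x=1 → posterior Dirichlet(15/4, 19/5, 17/5)
obs 5: x=2 → posterior Dirichlet(15/4, 19/5, 22/5)
obs 6: x=1 → posterior Dirichlet(15/4, 24/5, 22/5)
obs 7: x=1 → posterior Dirichlet(15/4, 29/5, 22/5)
obs 8: x=2 → posterior Dirichlet(15/4, 29/5, 27/5)
obs 9: x=1 → posterior Dirichlet(15/4, 34/5, 27/5)
obs 10: x=1 → posterior Dirichlet(15/4, 39/5, 27/5)
obs 11: x=1 → posterior Dirichlet(15/4, 44/5, 27/5)
obs 12: x=0 → posterior Dirichlet(19/4, 44/5, 27/5)
obs 13: x=2 → posterior Dirichlet(19/4, 44/5, 32/5)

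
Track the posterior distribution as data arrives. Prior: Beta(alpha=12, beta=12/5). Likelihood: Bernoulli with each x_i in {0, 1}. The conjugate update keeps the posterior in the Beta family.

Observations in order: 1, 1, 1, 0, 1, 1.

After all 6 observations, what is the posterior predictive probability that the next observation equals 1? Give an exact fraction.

obs 1: x=1 → posterior Beta(13, 12/5)
obs 2: x=1 → posterior Beta(14, 12/5)
obs 3: x=1 → posterior Beta(15, 12/5)
obs 4: x=0 → posterior Beta(15, 17/5)
obs 5: x=1 → posterior Beta(16, 17/5)
obs 6: x=1 → posterior Beta(17, 17/5)

5/6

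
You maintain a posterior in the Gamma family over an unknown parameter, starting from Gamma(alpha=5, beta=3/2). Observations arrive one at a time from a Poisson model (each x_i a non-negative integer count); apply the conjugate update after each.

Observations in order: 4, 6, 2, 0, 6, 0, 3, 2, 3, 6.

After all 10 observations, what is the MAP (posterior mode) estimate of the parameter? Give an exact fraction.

72/23

obs 1: x=4 → posterior Gamma(9, 5/2)
obs 2: x=6 → posterior Gamma(15, 7/2)
obs 3: x=2 → posterior Gamma(17, 9/2)
obs 4: x=0 → posterior Gamma(17, 11/2)
obs 5: x=6 → posterior Gamma(23, 13/2)
obs 6: x=0 → posterior Gamma(23, 15/2)
obs 7: x=3 → posterior Gamma(26, 17/2)
obs 8: x=2 → posterior Gamma(28, 19/2)
obs 9: x=3 → posterior Gamma(31, 21/2)
obs 10: x=6 → posterior Gamma(37, 23/2)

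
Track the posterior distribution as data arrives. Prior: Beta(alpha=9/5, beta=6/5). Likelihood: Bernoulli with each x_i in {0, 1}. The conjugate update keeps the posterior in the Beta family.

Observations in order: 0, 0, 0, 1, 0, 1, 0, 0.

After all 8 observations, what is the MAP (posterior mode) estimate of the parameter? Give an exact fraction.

obs 1: x=0 → posterior Beta(9/5, 11/5)
obs 2: x=0 → posterior Beta(9/5, 16/5)
obs 3: x=0 → posterior Beta(9/5, 21/5)
obs 4: x=1 → posterior Beta(14/5, 21/5)
obs 5: x=0 → posterior Beta(14/5, 26/5)
obs 6: x=1 → posterior Beta(19/5, 26/5)
obs 7: x=0 → posterior Beta(19/5, 31/5)
obs 8: x=0 → posterior Beta(19/5, 36/5)

14/45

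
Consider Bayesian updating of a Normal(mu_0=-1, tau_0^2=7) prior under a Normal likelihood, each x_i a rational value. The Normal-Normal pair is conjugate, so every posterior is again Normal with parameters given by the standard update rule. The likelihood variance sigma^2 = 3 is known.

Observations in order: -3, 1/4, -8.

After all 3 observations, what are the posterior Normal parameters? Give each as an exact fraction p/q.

obs 1: x=-3 → posterior Normal(-12/5, 21/10)
obs 2: x=1/4 → posterior Normal(-89/68, 21/17)
obs 3: x=-8 → posterior Normal(-313/96, 7/8)

mu_0=-313/96, tau_0^2=7/8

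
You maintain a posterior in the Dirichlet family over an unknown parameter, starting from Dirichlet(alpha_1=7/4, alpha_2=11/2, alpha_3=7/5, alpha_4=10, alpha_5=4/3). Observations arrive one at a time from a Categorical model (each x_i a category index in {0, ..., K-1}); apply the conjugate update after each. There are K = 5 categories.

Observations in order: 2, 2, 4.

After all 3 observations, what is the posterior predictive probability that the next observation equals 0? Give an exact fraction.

obs 1: x=2 → posterior Dirichlet(7/4, 11/2, 12/5, 10, 4/3)
obs 2: x=2 → posterior Dirichlet(7/4, 11/2, 17/5, 10, 4/3)
obs 3: x=4 → posterior Dirichlet(7/4, 11/2, 17/5, 10, 7/3)

15/197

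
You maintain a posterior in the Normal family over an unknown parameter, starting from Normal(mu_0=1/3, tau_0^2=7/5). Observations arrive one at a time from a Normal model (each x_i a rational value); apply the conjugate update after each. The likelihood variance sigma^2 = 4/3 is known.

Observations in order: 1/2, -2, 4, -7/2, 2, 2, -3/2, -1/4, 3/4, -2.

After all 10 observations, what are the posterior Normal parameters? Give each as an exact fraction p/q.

obs 1: x=1/2 → posterior Normal(103/246, 28/41)
obs 2: x=-2 → posterior Normal(-149/372, 14/31)
obs 3: x=4 → posterior Normal(355/498, 28/83)
obs 4: x=-7/2 → posterior Normal(-43/312, 7/26)
obs 5: x=2 → posterior Normal(83/375, 28/125)
obs 6: x=2 → posterior Normal(209/438, 14/73)
obs 7: x=-3/2 → posterior Normal(229/1002, 28/167)
obs 8: x=-1/4 → posterior Normal(395/2256, 7/47)
obs 9: x=3/4 → posterior Normal(146/627, 28/209)
obs 10: x=-2 → posterior Normal(2/69, 14/115)

mu_0=2/69, tau_0^2=14/115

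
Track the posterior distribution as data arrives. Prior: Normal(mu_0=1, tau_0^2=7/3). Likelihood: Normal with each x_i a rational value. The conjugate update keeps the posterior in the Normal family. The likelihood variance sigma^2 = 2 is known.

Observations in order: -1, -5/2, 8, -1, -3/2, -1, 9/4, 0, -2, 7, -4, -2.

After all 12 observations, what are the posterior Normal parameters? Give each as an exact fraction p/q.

mu_0=29/120, tau_0^2=7/45

obs 1: x=-1 → posterior Normal(-1/13, 14/13)
obs 2: x=-5/2 → posterior Normal(-37/40, 7/10)
obs 3: x=8 → posterior Normal(25/18, 14/27)
obs 4: x=-1 → posterior Normal(61/68, 7/17)
obs 5: x=-3/2 → posterior Normal(20/41, 14/41)
obs 6: x=-1 → posterior Normal(13/48, 7/24)
obs 7: x=9/4 → posterior Normal(23/44, 14/55)
obs 8: x=0 → posterior Normal(115/248, 7/31)
obs 9: x=-2 → posterior Normal(59/276, 14/69)
obs 10: x=7 → posterior Normal(255/304, 7/38)
obs 11: x=-4 → posterior Normal(143/332, 14/83)
obs 12: x=-2 → posterior Normal(29/120, 7/45)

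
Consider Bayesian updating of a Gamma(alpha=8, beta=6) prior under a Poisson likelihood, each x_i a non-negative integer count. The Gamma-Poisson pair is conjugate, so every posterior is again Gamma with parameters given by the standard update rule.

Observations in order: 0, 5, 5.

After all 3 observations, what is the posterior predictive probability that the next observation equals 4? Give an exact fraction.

obs 1: x=0 → posterior Gamma(8, 7)
obs 2: x=5 → posterior Gamma(13, 8)
obs 3: x=5 → posterior Gamma(18, 9)

179663278450507947837/2000000000000000000000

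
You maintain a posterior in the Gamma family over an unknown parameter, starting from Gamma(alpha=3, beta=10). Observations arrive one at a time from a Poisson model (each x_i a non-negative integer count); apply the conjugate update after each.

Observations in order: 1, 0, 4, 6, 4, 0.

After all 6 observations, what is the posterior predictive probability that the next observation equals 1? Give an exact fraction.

obs 1: x=1 → posterior Gamma(4, 11)
obs 2: x=0 → posterior Gamma(4, 12)
obs 3: x=4 → posterior Gamma(8, 13)
obs 4: x=6 → posterior Gamma(14, 14)
obs 5: x=4 → posterior Gamma(18, 15)
obs 6: x=0 → posterior Gamma(18, 16)

85002596691653613846528/239072435685151324847153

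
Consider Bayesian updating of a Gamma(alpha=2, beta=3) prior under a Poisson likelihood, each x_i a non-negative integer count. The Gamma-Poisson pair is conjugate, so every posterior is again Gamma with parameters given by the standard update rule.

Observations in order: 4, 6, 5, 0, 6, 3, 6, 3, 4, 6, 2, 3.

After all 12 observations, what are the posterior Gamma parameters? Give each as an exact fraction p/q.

alpha=50, beta=15

obs 1: x=4 → posterior Gamma(6, 4)
obs 2: x=6 → posterior Gamma(12, 5)
obs 3: x=5 → posterior Gamma(17, 6)
obs 4: x=0 → posterior Gamma(17, 7)
obs 5: x=6 → posterior Gamma(23, 8)
obs 6: x=3 → posterior Gamma(26, 9)
obs 7: x=6 → posterior Gamma(32, 10)
obs 8: x=3 → posterior Gamma(35, 11)
obs 9: x=4 → posterior Gamma(39, 12)
obs 10: x=6 → posterior Gamma(45, 13)
obs 11: x=2 → posterior Gamma(47, 14)
obs 12: x=3 → posterior Gamma(50, 15)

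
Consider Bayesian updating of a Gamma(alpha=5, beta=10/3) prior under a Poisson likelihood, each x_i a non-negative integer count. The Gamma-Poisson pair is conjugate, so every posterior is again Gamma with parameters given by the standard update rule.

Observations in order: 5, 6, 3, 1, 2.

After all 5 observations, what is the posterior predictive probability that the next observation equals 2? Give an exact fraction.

obs 1: x=5 → posterior Gamma(10, 13/3)
obs 2: x=6 → posterior Gamma(16, 16/3)
obs 3: x=3 → posterior Gamma(19, 19/3)
obs 4: x=1 → posterior Gamma(20, 22/3)
obs 5: x=2 → posterior Gamma(22, 25/3)

12943246474605984985828399658203125/53925322641043729927915335168557056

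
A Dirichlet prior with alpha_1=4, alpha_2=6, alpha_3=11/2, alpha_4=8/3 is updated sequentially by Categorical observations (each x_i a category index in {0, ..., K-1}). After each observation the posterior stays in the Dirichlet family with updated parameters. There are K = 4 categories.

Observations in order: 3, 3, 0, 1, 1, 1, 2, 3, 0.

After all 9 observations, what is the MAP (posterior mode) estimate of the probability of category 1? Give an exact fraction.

48/139

obs 1: x=3 → posterior Dirichlet(4, 6, 11/2, 11/3)
obs 2: x=3 → posterior Dirichlet(4, 6, 11/2, 14/3)
obs 3: x=0 → posterior Dirichlet(5, 6, 11/2, 14/3)
obs 4: x=1 → posterior Dirichlet(5, 7, 11/2, 14/3)
obs 5: x=1 → posterior Dirichlet(5, 8, 11/2, 14/3)
obs 6: x=1 → posterior Dirichlet(5, 9, 11/2, 14/3)
obs 7: x=2 → posterior Dirichlet(5, 9, 13/2, 14/3)
obs 8: x=3 → posterior Dirichlet(5, 9, 13/2, 17/3)
obs 9: x=0 → posterior Dirichlet(6, 9, 13/2, 17/3)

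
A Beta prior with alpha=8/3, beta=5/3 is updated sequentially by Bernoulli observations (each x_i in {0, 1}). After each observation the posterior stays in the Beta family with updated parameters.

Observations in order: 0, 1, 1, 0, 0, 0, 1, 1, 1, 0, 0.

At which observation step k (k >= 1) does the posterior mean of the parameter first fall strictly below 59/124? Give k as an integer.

obs 1: x=0 → posterior Beta(8/3, 8/3)
obs 2: x=1 → posterior Beta(11/3, 8/3)
obs 3: x=1 → posterior Beta(14/3, 8/3)
obs 4: x=0 → posterior Beta(14/3, 11/3)
obs 5: x=0 → posterior Beta(14/3, 14/3)
obs 6: x=0 → posterior Beta(14/3, 17/3)
obs 7: x=1 → posterior Beta(17/3, 17/3)
obs 8: x=1 → posterior Beta(20/3, 17/3)
obs 9: x=1 → posterior Beta(23/3, 17/3)
obs 10: x=0 → posterior Beta(23/3, 20/3)
obs 11: x=0 → posterior Beta(23/3, 23/3)

k = 6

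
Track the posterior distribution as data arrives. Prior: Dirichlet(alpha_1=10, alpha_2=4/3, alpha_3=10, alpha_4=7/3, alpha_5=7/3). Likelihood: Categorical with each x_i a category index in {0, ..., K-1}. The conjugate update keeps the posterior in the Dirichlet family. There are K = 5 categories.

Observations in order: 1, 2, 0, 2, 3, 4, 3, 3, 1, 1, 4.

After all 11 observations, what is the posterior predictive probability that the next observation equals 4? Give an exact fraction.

obs 1: x=1 → posterior Dirichlet(10, 7/3, 10, 7/3, 7/3)
obs 2: x=2 → posterior Dirichlet(10, 7/3, 11, 7/3, 7/3)
obs 3: x=0 → posterior Dirichlet(11, 7/3, 11, 7/3, 7/3)
obs 4: x=2 → posterior Dirichlet(11, 7/3, 12, 7/3, 7/3)
obs 5: x=3 → posterior Dirichlet(11, 7/3, 12, 10/3, 7/3)
obs 6: x=4 → posterior Dirichlet(11, 7/3, 12, 10/3, 10/3)
obs 7: x=3 → posterior Dirichlet(11, 7/3, 12, 13/3, 10/3)
obs 8: x=3 → posterior Dirichlet(11, 7/3, 12, 16/3, 10/3)
obs 9: x=1 → posterior Dirichlet(11, 10/3, 12, 16/3, 10/3)
obs 10: x=1 → posterior Dirichlet(11, 13/3, 12, 16/3, 10/3)
obs 11: x=4 → posterior Dirichlet(11, 13/3, 12, 16/3, 13/3)

13/111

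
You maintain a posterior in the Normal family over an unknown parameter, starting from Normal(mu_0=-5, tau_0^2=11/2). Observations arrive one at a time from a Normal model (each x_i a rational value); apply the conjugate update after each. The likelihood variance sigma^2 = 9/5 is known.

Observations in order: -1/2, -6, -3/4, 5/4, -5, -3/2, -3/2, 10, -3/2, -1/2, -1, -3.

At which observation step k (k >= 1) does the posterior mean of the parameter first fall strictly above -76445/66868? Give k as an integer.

k = 8

obs 1: x=-1/2 → posterior Normal(-235/146, 99/73)
obs 2: x=-6 → posterior Normal(-895/256, 99/128)
obs 3: x=-3/4 → posterior Normal(-1955/732, 33/61)
obs 4: x=5/4 → posterior Normal(-30/17, 99/238)
obs 5: x=-5 → posterior Normal(-695/293, 99/293)
obs 6: x=-3/2 → posterior Normal(-1555/696, 33/116)
obs 7: x=-3/2 → posterior Normal(-860/403, 99/403)
obs 8: x=10 → posterior Normal(-155/229, 99/458)
obs 9: x=-3/2 → posterior Normal(-785/1026, 11/57)
obs 10: x=-1/2 → posterior Normal(-105/142, 99/568)
obs 11: x=-1 → posterior Normal(-475/623, 99/623)
obs 12: x=-3 → posterior Normal(-320/339, 33/226)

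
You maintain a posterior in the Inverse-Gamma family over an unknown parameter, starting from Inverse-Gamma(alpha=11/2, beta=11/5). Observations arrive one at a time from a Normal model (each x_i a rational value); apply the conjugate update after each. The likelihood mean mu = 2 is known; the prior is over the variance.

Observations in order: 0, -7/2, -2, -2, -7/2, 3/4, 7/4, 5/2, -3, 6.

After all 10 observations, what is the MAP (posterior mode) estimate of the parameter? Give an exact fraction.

obs 1: x=0 → posterior Inverse-Gamma(6, 21/5)
obs 2: x=-7/2 → posterior Inverse-Gamma(13/2, 773/40)
obs 3: x=-2 → posterior Inverse-Gamma(7, 1093/40)
obs 4: x=-2 → posterior Inverse-Gamma(15/2, 1413/40)
obs 5: x=-7/2 → posterior Inverse-Gamma(8, 1009/20)
obs 6: x=3/4 → posterior Inverse-Gamma(17/2, 8197/160)
obs 7: x=7/4 → posterior Inverse-Gamma(9, 4101/80)
obs 8: x=5/2 → posterior Inverse-Gamma(19/2, 4111/80)
obs 9: x=-3 → posterior Inverse-Gamma(10, 5111/80)
obs 10: x=6 → posterior Inverse-Gamma(21/2, 5751/80)

5751/920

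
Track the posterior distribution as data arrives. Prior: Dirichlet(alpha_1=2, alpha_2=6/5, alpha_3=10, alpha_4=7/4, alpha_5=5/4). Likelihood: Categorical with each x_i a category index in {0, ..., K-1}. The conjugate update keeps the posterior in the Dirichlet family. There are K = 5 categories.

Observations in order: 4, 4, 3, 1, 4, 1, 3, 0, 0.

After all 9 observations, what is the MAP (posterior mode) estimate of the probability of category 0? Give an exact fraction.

15/101

obs 1: x=4 → posterior Dirichlet(2, 6/5, 10, 7/4, 9/4)
obs 2: x=4 → posterior Dirichlet(2, 6/5, 10, 7/4, 13/4)
obs 3: x=3 → posterior Dirichlet(2, 6/5, 10, 11/4, 13/4)
obs 4: x=1 → posterior Dirichlet(2, 11/5, 10, 11/4, 13/4)
obs 5: x=4 → posterior Dirichlet(2, 11/5, 10, 11/4, 17/4)
obs 6: x=1 → posterior Dirichlet(2, 16/5, 10, 11/4, 17/4)
obs 7: x=3 → posterior Dirichlet(2, 16/5, 10, 15/4, 17/4)
obs 8: x=0 → posterior Dirichlet(3, 16/5, 10, 15/4, 17/4)
obs 9: x=0 → posterior Dirichlet(4, 16/5, 10, 15/4, 17/4)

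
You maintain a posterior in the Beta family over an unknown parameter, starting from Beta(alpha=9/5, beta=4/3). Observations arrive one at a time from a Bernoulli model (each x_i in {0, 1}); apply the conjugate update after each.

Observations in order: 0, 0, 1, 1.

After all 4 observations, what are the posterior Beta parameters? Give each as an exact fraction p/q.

obs 1: x=0 → posterior Beta(9/5, 7/3)
obs 2: x=0 → posterior Beta(9/5, 10/3)
obs 3: x=1 → posterior Beta(14/5, 10/3)
obs 4: x=1 → posterior Beta(19/5, 10/3)

alpha=19/5, beta=10/3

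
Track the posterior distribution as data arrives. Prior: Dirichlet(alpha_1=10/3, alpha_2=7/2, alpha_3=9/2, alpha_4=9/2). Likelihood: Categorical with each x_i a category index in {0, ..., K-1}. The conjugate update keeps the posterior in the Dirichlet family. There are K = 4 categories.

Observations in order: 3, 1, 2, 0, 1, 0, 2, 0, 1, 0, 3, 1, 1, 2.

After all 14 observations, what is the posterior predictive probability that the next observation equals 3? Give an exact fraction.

39/179

obs 1: x=3 → posterior Dirichlet(10/3, 7/2, 9/2, 11/2)
obs 2: x=1 → posterior Dirichlet(10/3, 9/2, 9/2, 11/2)
obs 3: x=2 → posterior Dirichlet(10/3, 9/2, 11/2, 11/2)
obs 4: x=0 → posterior Dirichlet(13/3, 9/2, 11/2, 11/2)
obs 5: x=1 → posterior Dirichlet(13/3, 11/2, 11/2, 11/2)
obs 6: x=0 → posterior Dirichlet(16/3, 11/2, 11/2, 11/2)
obs 7: x=2 → posterior Dirichlet(16/3, 11/2, 13/2, 11/2)
obs 8: x=0 → posterior Dirichlet(19/3, 11/2, 13/2, 11/2)
obs 9: x=1 → posterior Dirichlet(19/3, 13/2, 13/2, 11/2)
obs 10: x=0 → posterior Dirichlet(22/3, 13/2, 13/2, 11/2)
obs 11: x=3 → posterior Dirichlet(22/3, 13/2, 13/2, 13/2)
obs 12: x=1 → posterior Dirichlet(22/3, 15/2, 13/2, 13/2)
obs 13: x=1 → posterior Dirichlet(22/3, 17/2, 13/2, 13/2)
obs 14: x=2 → posterior Dirichlet(22/3, 17/2, 15/2, 13/2)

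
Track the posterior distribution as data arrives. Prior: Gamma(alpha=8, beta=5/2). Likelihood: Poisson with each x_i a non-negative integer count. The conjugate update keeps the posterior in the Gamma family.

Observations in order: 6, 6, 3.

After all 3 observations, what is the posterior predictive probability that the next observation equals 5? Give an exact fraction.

177939897939680770612830640320/1192533292512492016559195008117

obs 1: x=6 → posterior Gamma(14, 7/2)
obs 2: x=6 → posterior Gamma(20, 9/2)
obs 3: x=3 → posterior Gamma(23, 11/2)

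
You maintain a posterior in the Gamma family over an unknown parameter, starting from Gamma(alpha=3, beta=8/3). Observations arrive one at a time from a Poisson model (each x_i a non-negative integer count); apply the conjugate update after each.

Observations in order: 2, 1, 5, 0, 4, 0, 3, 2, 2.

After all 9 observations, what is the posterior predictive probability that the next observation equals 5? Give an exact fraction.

37250930633495280616737878322601318359375/1127449549278527457934090403011965168386048

obs 1: x=2 → posterior Gamma(5, 11/3)
obs 2: x=1 → posterior Gamma(6, 14/3)
obs 3: x=5 → posterior Gamma(11, 17/3)
obs 4: x=0 → posterior Gamma(11, 20/3)
obs 5: x=4 → posterior Gamma(15, 23/3)
obs 6: x=0 → posterior Gamma(15, 26/3)
obs 7: x=3 → posterior Gamma(18, 29/3)
obs 8: x=2 → posterior Gamma(20, 32/3)
obs 9: x=2 → posterior Gamma(22, 35/3)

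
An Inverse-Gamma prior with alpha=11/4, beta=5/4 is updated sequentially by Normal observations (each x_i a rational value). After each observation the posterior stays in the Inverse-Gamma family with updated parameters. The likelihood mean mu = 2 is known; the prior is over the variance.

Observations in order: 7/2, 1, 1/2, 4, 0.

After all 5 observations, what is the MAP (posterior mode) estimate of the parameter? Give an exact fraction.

32/25

obs 1: x=7/2 → posterior Inverse-Gamma(13/4, 19/8)
obs 2: x=1 → posterior Inverse-Gamma(15/4, 23/8)
obs 3: x=1/2 → posterior Inverse-Gamma(17/4, 4)
obs 4: x=4 → posterior Inverse-Gamma(19/4, 6)
obs 5: x=0 → posterior Inverse-Gamma(21/4, 8)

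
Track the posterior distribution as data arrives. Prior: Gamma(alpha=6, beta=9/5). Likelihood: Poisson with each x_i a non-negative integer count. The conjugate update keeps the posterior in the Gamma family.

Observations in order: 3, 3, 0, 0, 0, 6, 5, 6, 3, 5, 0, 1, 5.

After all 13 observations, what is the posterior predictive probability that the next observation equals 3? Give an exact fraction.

422528839540806355184015939532672471418121585893897861077687153864027729893334712320000/1953647470373872801285034801972679089791192723652407801994484371137769712205179920860321

obs 1: x=3 → posterior Gamma(9, 14/5)
obs 2: x=3 → posterior Gamma(12, 19/5)
obs 3: x=0 → posterior Gamma(12, 24/5)
obs 4: x=0 → posterior Gamma(12, 29/5)
obs 5: x=0 → posterior Gamma(12, 34/5)
obs 6: x=6 → posterior Gamma(18, 39/5)
obs 7: x=5 → posterior Gamma(23, 44/5)
obs 8: x=6 → posterior Gamma(29, 49/5)
obs 9: x=3 → posterior Gamma(32, 54/5)
obs 10: x=5 → posterior Gamma(37, 59/5)
obs 11: x=0 → posterior Gamma(37, 64/5)
obs 12: x=1 → posterior Gamma(38, 69/5)
obs 13: x=5 → posterior Gamma(43, 74/5)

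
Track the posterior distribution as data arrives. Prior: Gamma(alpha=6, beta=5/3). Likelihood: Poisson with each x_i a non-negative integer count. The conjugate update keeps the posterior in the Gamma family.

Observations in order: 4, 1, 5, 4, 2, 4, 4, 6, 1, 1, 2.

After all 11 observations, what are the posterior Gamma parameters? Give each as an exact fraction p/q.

obs 1: x=4 → posterior Gamma(10, 8/3)
obs 2: x=1 → posterior Gamma(11, 11/3)
obs 3: x=5 → posterior Gamma(16, 14/3)
obs 4: x=4 → posterior Gamma(20, 17/3)
obs 5: x=2 → posterior Gamma(22, 20/3)
obs 6: x=4 → posterior Gamma(26, 23/3)
obs 7: x=4 → posterior Gamma(30, 26/3)
obs 8: x=6 → posterior Gamma(36, 29/3)
obs 9: x=1 → posterior Gamma(37, 32/3)
obs 10: x=1 → posterior Gamma(38, 35/3)
obs 11: x=2 → posterior Gamma(40, 38/3)

alpha=40, beta=38/3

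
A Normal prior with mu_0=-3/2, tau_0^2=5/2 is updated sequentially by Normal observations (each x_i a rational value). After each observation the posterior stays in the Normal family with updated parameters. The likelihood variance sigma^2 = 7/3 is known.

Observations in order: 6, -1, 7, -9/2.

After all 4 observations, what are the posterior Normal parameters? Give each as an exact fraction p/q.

mu_0=183/148, tau_0^2=35/74

obs 1: x=6 → posterior Normal(69/29, 35/29)
obs 2: x=-1 → posterior Normal(27/22, 35/44)
obs 3: x=7 → posterior Normal(159/59, 35/59)
obs 4: x=-9/2 → posterior Normal(183/148, 35/74)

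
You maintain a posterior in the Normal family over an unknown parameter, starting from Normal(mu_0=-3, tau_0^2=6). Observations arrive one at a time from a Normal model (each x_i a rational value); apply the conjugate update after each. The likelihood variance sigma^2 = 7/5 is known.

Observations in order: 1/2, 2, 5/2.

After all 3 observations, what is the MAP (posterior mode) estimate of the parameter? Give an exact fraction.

obs 1: x=1/2 → posterior Normal(-6/37, 42/37)
obs 2: x=2 → posterior Normal(54/67, 42/67)
obs 3: x=5/2 → posterior Normal(129/97, 42/97)

129/97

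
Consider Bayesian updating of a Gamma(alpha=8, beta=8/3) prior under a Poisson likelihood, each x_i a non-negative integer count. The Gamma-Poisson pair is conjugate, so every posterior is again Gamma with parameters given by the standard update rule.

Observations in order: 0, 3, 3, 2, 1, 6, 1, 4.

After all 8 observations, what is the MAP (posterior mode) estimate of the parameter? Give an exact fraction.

obs 1: x=0 → posterior Gamma(8, 11/3)
obs 2: x=3 → posterior Gamma(11, 14/3)
obs 3: x=3 → posterior Gamma(14, 17/3)
obs 4: x=2 → posterior Gamma(16, 20/3)
obs 5: x=1 → posterior Gamma(17, 23/3)
obs 6: x=6 → posterior Gamma(23, 26/3)
obs 7: x=1 → posterior Gamma(24, 29/3)
obs 8: x=4 → posterior Gamma(28, 32/3)

81/32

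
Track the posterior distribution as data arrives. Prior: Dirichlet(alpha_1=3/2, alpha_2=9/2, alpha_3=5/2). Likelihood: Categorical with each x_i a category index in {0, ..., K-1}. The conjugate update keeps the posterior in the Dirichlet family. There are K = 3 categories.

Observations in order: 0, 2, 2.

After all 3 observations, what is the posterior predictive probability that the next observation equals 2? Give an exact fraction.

9/23

obs 1: x=0 → posterior Dirichlet(5/2, 9/2, 5/2)
obs 2: x=2 → posterior Dirichlet(5/2, 9/2, 7/2)
obs 3: x=2 → posterior Dirichlet(5/2, 9/2, 9/2)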